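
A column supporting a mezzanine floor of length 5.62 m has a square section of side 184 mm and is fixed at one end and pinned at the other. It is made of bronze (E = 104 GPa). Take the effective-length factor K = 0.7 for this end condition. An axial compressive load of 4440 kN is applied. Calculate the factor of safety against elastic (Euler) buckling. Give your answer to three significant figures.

n ≈ 1.43

I = a⁴/12 = 184⁴/12 = 9.552×10^7 mm⁴
I = 9.552×10^7 mm⁴ = 9.552×10^-5 m⁴
Effective length L_e = K·L = 0.7 × 5.62 = 3.934 m
P_cr = π²EI / L_e² = π² × 104×10⁹ × 9.552×10^-5 / 3.934² = 6.335×10^6 N
Factor of safety n = P_cr / P = 6335.1 / 4440 = 1.43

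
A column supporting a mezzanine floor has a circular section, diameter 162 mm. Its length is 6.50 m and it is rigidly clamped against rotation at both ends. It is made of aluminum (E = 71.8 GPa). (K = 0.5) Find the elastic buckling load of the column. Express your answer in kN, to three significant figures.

I = πd⁴/64 = π×162⁴/64 = 3.381×10^7 mm⁴
I = 3.381×10^7 mm⁴ = 3.381×10^-5 m⁴
Effective length L_e = K·L = 0.5 × 6.50 = 3.250 m
P_cr = π²EI / L_e² = π² × 71.8×10⁹ × 3.381×10^-5 / 3.250² = 2.268×10^6 N

P_cr ≈ 2270 kN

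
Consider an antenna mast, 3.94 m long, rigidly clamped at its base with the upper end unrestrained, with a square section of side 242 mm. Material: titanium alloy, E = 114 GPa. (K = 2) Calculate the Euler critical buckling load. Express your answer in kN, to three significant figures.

I = a⁴/12 = 242⁴/12 = 2.858×10^8 mm⁴
I = 2.858×10^8 mm⁴ = 2.858×10^-4 m⁴
Effective length L_e = K·L = 2 × 3.94 = 7.880 m
P_cr = π²EI / L_e² = π² × 114×10⁹ × 2.858×10^-4 / 7.880² = 5.179×10^6 N

P_cr ≈ 5180 kN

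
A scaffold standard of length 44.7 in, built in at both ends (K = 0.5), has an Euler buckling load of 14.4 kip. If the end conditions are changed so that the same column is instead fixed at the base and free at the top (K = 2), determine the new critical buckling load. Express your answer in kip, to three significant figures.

P_cr ∝ 1/K², so P_cr,new = P_cr,old × (K_old/K_new)² = 14.4 × (0.5/2)²
= 14.4 × 0.06250 = 0.900 kip

P_cr ≈ 0.900 kip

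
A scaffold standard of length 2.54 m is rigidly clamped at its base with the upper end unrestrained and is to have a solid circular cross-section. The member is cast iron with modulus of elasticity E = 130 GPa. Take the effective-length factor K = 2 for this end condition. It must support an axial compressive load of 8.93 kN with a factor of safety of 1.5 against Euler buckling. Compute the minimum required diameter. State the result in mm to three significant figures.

Required P_cr = n·P = 1.5 × 8.93 = 13.40 kN
L_e = K·L = 2 × 2.54 = 5.080 m
Required I = P_cr·L_e²/(π²E) = 1.339×10^4 × 5.080² / (π² × 1.30×10^11) = 2.694×10^-7 m⁴
I_req = 2.694×10^5 mm⁴
Solid circle: I = πd⁴/64  ⇒  d = (64I/π)^(1/4) = (64×2.694×10^5/π)^(1/4) = 48.4 mm

d ≈ 48.4 mm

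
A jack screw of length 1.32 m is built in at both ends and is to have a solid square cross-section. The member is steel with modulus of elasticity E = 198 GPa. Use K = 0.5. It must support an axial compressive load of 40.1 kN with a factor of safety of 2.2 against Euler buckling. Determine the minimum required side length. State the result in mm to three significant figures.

a ≈ 22.0 mm

Required P_cr = n·P = 2.2 × 40.1 = 88.22 kN
L_e = K·L = 0.5 × 1.32 = 0.6600 m
Required I = P_cr·L_e²/(π²E) = 8.822×10^4 × 0.6600² / (π² × 1.98×10^11) = 1.966×10^-8 m⁴
I_req = 1.966×10^4 mm⁴
Solid square: I = a⁴/12  ⇒  a = (12I)^(1/4) = (12×1.966×10^4)^(1/4) = 22.0 mm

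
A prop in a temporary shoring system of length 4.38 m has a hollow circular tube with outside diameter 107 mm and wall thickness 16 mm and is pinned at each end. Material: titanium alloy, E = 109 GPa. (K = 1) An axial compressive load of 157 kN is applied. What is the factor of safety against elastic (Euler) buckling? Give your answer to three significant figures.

n ≈ 1.74

Inner diameter d_i = 107 − 2×16 = 75.00 mm
I = π(d_o⁴ − d_i⁴)/64 = π(107⁴ − 75.00⁴)/64 = 4.881×10^6 mm⁴
I = 4.881×10^6 mm⁴ = 4.881×10^-6 m⁴
Effective length L_e = K·L = 1 × 4.38 = 4.380 m
P_cr = π²EI / L_e² = π² × 109×10⁹ × 4.881×10^-6 / 4.380² = 2.737×10^5 N
Factor of safety n = P_cr / P = 273.72 / 157 = 1.74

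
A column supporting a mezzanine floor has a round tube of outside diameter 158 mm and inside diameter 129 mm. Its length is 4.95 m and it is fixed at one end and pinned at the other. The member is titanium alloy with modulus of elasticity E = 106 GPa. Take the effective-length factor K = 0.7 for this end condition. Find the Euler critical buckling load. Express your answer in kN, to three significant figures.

d_o = 158 mm, d_i = 129 mm
I = π(d_o⁴ − d_i⁴)/64 = π(158⁴ − 129.0⁴)/64 = 1.700×10^7 mm⁴
I = 1.700×10^7 mm⁴ = 1.700×10^-5 m⁴
Effective length L_e = K·L = 0.7 × 4.95 = 3.465 m
P_cr = π²EI / L_e² = π² × 106×10⁹ × 1.700×10^-5 / 3.465² = 1.481×10^6 N

P_cr ≈ 1480 kN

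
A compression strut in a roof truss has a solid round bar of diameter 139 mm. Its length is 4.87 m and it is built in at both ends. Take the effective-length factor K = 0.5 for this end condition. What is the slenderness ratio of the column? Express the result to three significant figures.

For a solid circle r = d/4 = 139/4 = 34.75 mm
L_e = K·L = 0.5 × 4.87 m = 2.435 m = 2435.0 mm
λ = L_e / r_min = 2435.0 / 34.75 = 70.1

λ ≈ 70.1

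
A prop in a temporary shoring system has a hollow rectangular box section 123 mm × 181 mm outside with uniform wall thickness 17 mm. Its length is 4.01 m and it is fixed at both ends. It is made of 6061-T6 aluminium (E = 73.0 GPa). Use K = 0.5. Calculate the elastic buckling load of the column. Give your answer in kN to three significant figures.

P_cr ≈ 3480 kN

Inner dimensions: h_i = 181 − 2×17 = 147.0 mm, b_i = 123 − 2×17 = 89.00 mm
Weak-axis I_min = (h_o·b_o³ − h_i·b_i³)/12 with b_o = 123, b_i = 89.00 mm (shorter outer/inner sides).
I_min = (181×123³ − 147.0×89.00³)/12 = 1.943×10^7 mm⁴
I = 1.943×10^7 mm⁴ = 1.943×10^-5 m⁴
Effective length L_e = K·L = 0.5 × 4.01 = 2.005 m
P_cr = π²EI / L_e² = π² × 73.0×10⁹ × 1.943×10^-5 / 2.005² = 3.483×10^6 N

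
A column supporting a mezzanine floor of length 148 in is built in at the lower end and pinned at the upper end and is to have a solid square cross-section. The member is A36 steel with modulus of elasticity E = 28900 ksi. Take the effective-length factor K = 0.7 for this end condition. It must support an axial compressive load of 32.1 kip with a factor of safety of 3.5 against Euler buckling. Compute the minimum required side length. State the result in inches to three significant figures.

a ≈ 2.67 in

Required P_cr = n·P = 3.5 × 32.1 = 112.4 kip
L_e = K·L = 0.7 × 148 = 103.6 in
Required I = P_cr·L_e²/(π²E) = 1.123×10^5 × 103.6² / (π² × 2.89×10^7) = 4.228 in⁴
Solid square: I = a⁴/12  ⇒  a = (12I)^(1/4) = (12×4.228)^(1/4) = 2.67 in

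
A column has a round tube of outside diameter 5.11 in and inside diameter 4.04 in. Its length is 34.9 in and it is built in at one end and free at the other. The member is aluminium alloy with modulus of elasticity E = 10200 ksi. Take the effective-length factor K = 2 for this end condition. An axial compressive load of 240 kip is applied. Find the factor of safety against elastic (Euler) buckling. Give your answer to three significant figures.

d_o = 5.11 in, d_i = 4.04 in
I = π(d_o⁴ − d_i⁴)/64 = π(5.11⁴ − 4.040⁴)/64 = 20.39 in⁴
Effective length L_e = K·L = 2 × 34.9 = 69.80 in
P_cr = π²EI / L_e² = π² × 10200×10³ × 20.39 / 69.80² = 4.214×10^5 lb
Factor of safety n = P_cr / P = 421.38 / 240 = 1.76

n ≈ 1.76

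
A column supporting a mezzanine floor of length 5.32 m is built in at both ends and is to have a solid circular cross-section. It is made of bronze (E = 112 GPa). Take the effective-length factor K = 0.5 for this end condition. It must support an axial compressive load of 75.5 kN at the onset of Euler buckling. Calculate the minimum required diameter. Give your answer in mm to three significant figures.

L_e = K·L = 0.5 × 5.32 = 2.660 m
Required I = P_cr·L_e²/(π²E) = 7.550×10^4 × 2.660² / (π² × 1.12×10^11) = 4.833×10^-7 m⁴
I_req = 4.833×10^5 mm⁴
Solid circle: I = πd⁴/64  ⇒  d = (64I/π)^(1/4) = (64×4.833×10^5/π)^(1/4) = 56.0 mm

d ≈ 56.0 mm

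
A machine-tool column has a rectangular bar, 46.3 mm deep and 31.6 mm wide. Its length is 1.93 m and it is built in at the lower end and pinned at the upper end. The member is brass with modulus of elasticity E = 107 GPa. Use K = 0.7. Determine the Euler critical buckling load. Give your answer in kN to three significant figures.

P_cr ≈ 70.4 kN

Buckling occurs about the weak axis: I_min = h·b³/12 with b = 31.6 mm (the shorter side).
I_min = 46.3×31.6³/12 = 1.217×10^5 mm⁴
I = 1.217×10^5 mm⁴ = 1.217×10^-7 m⁴
Effective length L_e = K·L = 0.7 × 1.93 = 1.351 m
P_cr = π²EI / L_e² = π² × 107×10⁹ × 1.217×10^-7 / 1.351² = 7.044×10^4 N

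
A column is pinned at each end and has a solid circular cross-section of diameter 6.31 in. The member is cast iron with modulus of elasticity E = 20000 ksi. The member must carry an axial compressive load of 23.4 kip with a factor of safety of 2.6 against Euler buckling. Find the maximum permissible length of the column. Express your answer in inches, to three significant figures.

I = πd⁴/64 = π×6.31⁴/64 = 77.82 in⁴
Required critical load P_cr = n·P = 2.6 × 23.4 = 60.84 kip = 6.084×10^4 lb
From P_cr = π²EI/(K·L)²:  L = (1/K)·√(π²EI/P_cr) = (1/1)·√(π²×2.00×10^7×77.82/6.084×10^4)
L = 502 in

L_max ≈ 502 in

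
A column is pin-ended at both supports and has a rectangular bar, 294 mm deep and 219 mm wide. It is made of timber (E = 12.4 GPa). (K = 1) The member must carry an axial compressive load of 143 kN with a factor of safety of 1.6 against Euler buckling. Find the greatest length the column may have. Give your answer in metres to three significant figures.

L_max ≈ 11.7 m

Buckling occurs about the weak axis: I_min = h·b³/12 with b = 219 mm (the shorter side).
I_min = 294×219³/12 = 2.573×10^8 mm⁴
I = 2.573×10^-4 m⁴
Required critical load P_cr = n·P = 1.6 × 143 = 228.8 kN = 2.288×10^5 N
From P_cr = π²EI/(K·L)²:  L = (1/K)·√(π²EI/P_cr) = (1/1)·√(π²×1.24×10^10×2.573×10^-4/2.288×10^5)
L = 11.7 m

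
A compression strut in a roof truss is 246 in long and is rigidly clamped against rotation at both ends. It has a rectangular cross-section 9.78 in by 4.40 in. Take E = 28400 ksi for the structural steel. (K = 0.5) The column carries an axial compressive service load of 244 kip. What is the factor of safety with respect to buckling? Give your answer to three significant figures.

Buckling occurs about the weak axis: I_min = h·b³/12 with b = 4.40 in (the shorter side).
I_min = 9.78×4.40³/12 = 69.42 in⁴
Effective length L_e = K·L = 0.5 × 246 = 123.0 in
P_cr = π²EI / L_e² = π² × 28400×10³ × 69.42 / 123.0² = 1.286×10^6 lb
Factor of safety n = P_cr / P = 1286.2 / 244 = 5.27

n ≈ 5.27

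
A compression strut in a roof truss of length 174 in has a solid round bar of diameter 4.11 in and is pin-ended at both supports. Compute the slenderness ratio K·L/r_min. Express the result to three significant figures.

For a solid circle r = d/4 = 4.11/4 = 1.028 in
L_e = K·L = 1 × 174 = 174.0 in
λ = L_e / r_min = 174.00 / 1.028 = 169

λ ≈ 169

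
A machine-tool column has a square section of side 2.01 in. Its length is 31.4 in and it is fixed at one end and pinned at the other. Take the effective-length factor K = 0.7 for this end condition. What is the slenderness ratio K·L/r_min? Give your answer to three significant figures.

I = a⁴/12 = 2.01⁴/12 = 1.360 in⁴
A = 4.040 in²;  r_min = √(I/A) = √(1.360/4.040) = 0.5802 in
L_e = K·L = 0.7 × 31.4 = 21.98 in
λ = L_e / r_min = 21.980 / 0.5802 = 37.9

λ ≈ 37.9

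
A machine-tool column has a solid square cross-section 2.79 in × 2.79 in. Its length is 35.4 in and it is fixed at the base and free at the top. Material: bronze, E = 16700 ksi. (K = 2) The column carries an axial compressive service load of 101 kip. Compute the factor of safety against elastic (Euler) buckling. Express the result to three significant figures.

n ≈ 1.64

I = a⁴/12 = 2.79⁴/12 = 5.049 in⁴
Effective length L_e = K·L = 2 × 35.4 = 70.80 in
P_cr = π²EI / L_e² = π² × 16700×10³ × 5.049 / 70.80² = 1.660×10^5 lb
Factor of safety n = P_cr / P = 166.03 / 101 = 1.64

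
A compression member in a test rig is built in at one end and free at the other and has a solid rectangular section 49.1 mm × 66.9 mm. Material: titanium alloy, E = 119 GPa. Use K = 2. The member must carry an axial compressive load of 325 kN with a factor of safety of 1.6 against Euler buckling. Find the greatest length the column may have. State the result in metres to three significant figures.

Buckling occurs about the weak axis: I_min = h·b³/12 with b = 49.1 mm (the shorter side).
I_min = 66.9×49.1³/12 = 6.599×10^5 mm⁴
I = 6.599×10^-7 m⁴
Required critical load P_cr = n·P = 1.6 × 325 = 520.0 kN = 5.200×10^5 N
From P_cr = π²EI/(K·L)²:  L = (1/K)·√(π²EI/P_cr) = (1/2)·√(π²×1.19×10^11×6.599×10^-7/5.200×10^5)
L = 0.610 m

L_max ≈ 0.610 m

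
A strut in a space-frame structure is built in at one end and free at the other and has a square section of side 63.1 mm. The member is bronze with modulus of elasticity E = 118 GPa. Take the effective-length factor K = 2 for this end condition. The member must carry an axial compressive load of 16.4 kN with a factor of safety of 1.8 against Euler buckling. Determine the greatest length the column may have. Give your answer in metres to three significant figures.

L_max ≈ 3.61 m

I = a⁴/12 = 63.1⁴/12 = 1.321×10^6 mm⁴
I = 1.321×10^-6 m⁴
Required critical load P_cr = n·P = 1.8 × 16.4 = 29.52 kN = 2.952×10^4 N
From P_cr = π²EI/(K·L)²:  L = (1/K)·√(π²EI/P_cr) = (1/2)·√(π²×1.18×10^11×1.321×10^-6/2.952×10^4)
L = 3.61 m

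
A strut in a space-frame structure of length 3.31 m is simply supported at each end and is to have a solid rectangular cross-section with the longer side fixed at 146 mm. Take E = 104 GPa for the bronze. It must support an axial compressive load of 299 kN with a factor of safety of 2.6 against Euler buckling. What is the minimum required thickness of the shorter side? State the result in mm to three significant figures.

b ≈ 88.0 mm

Required P_cr = n·P = 2.6 × 299 = 777.4 kN
L_e = K·L = 1 × 3.31 = 3.310 m
Required I = P_cr·L_e²/(π²E) = 7.774×10^5 × 3.310² / (π² × 1.04×10^11) = 8.298×10^-6 m⁴
I_req = 8.298×10^6 mm⁴
Rectangle, weak axis: I_min = h·b³/12 with h = 146 mm fixed  ⇒  b = (12I/h)^(1/3) = 88.0 mm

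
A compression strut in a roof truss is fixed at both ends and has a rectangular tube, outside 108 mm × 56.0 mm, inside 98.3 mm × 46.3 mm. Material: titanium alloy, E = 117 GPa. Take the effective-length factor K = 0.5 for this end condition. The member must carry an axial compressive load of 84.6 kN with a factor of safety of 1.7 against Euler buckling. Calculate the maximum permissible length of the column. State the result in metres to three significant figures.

Weak-axis I_min = (h_o·b_o³ − h_i·b_i³)/12 with b_o = 56.0, b_i = 46.30 mm (shorter outer/inner sides).
I_min = (108×56.0³ − 98.30×46.30³)/12 = 7.675×10^5 mm⁴
I = 7.675×10^-7 m⁴
Required critical load P_cr = n·P = 1.7 × 84.6 = 143.8 kN = 1.438×10^5 N
From P_cr = π²EI/(K·L)²:  L = (1/K)·√(π²EI/P_cr) = (1/0.5)·√(π²×1.17×10^11×7.675×10^-7/1.438×10^5)
L = 4.96 m

L_max ≈ 4.96 m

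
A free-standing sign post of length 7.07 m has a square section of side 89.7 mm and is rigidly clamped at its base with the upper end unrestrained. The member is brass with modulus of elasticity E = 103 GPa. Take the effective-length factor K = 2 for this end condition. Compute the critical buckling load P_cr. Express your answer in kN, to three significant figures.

P_cr ≈ 27.4 kN

I = a⁴/12 = 89.7⁴/12 = 5.395×10^6 mm⁴
I = 5.395×10^6 mm⁴ = 5.395×10^-6 m⁴
Effective length L_e = K·L = 2 × 7.07 = 14.14 m
P_cr = π²EI / L_e² = π² × 103×10⁹ × 5.395×10^-6 / 14.14² = 2.743×10^4 N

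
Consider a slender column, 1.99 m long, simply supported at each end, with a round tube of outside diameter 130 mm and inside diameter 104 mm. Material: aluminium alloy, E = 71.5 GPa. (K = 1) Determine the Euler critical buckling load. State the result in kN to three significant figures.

P_cr ≈ 1470 kN

d_o = 130 mm, d_i = 104 mm
I = π(d_o⁴ − d_i⁴)/64 = π(130⁴ − 104.0⁴)/64 = 8.277×10^6 mm⁴
I = 8.277×10^6 mm⁴ = 8.277×10^-6 m⁴
Effective length L_e = K·L = 1 × 1.99 = 1.990 m
P_cr = π²EI / L_e² = π² × 71.5×10⁹ × 8.277×10^-6 / 1.990² = 1.475×10^6 N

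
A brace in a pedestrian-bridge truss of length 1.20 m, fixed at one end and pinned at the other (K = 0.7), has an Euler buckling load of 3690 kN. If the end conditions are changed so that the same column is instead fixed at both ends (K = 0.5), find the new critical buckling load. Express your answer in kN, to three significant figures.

P_cr ≈ 7230 kN

P_cr ∝ 1/K², so P_cr,new = P_cr,old × (K_old/K_new)² = 3690 × (0.7/0.5)²
= 3690 × 1.960 = 7230 kN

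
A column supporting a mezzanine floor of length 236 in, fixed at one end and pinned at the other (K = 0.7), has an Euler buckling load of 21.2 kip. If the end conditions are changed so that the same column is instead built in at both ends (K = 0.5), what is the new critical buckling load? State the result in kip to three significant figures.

P_cr ∝ 1/K², so P_cr,new = P_cr,old × (K_old/K_new)² = 21.2 × (0.7/0.5)²
= 21.2 × 1.960 = 41.6 kip

P_cr ≈ 41.6 kip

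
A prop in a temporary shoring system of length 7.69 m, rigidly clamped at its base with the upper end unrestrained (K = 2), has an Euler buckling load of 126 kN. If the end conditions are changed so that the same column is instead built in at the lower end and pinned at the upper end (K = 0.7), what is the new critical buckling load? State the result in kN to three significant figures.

P_cr ∝ 1/K², so P_cr,new = P_cr,old × (K_old/K_new)² = 126 × (2/0.7)²
= 126 × 8.163 = 1030 kN

P_cr ≈ 1030 kN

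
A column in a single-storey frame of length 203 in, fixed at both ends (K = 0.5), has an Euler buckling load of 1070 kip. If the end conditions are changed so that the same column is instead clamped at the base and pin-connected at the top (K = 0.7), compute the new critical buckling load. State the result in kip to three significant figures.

P_cr ∝ 1/K², so P_cr,new = P_cr,old × (K_old/K_new)² = 1070 × (0.5/0.7)²
= 1070 × 0.5102 = 546 kip

P_cr ≈ 546 kip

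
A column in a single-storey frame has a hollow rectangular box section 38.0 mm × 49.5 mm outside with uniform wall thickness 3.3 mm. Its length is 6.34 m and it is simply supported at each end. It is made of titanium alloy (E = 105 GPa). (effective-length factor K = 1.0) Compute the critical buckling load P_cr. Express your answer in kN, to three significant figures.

P_cr ≈ 2.98 kN

Inner dimensions: h_i = 49.5 − 2×3.3 = 42.90 mm, b_i = 38.0 − 2×3.3 = 31.40 mm
Weak-axis I_min = (h_o·b_o³ − h_i·b_i³)/12 with b_o = 38.0, b_i = 31.40 mm (shorter outer/inner sides).
I_min = (49.5×38.0³ − 42.90×31.40³)/12 = 1.157×10^5 mm⁴
I = 1.157×10^5 mm⁴ = 1.157×10^-7 m⁴
Effective length L_e = K·L = 1 × 6.34 = 6.340 m
P_cr = π²EI / L_e² = π² × 105×10⁹ × 1.157×10^-7 / 6.340² = 2.982×10^3 N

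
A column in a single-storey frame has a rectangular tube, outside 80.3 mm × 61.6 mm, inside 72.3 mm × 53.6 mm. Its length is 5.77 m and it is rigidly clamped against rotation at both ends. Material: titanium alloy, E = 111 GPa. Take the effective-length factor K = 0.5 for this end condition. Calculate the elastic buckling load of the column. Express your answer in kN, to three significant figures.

P_cr ≈ 83.8 kN

Weak-axis I_min = (h_o·b_o³ − h_i·b_i³)/12 with b_o = 61.6, b_i = 53.60 mm (shorter outer/inner sides).
I_min = (80.3×61.6³ − 72.30×53.60³)/12 = 6.363×10^5 mm⁴
I = 6.363×10^5 mm⁴ = 6.363×10^-7 m⁴
Effective length L_e = K·L = 0.5 × 5.77 = 2.885 m
P_cr = π²EI / L_e² = π² × 111×10⁹ × 6.363×10^-7 / 2.885² = 8.376×10^4 N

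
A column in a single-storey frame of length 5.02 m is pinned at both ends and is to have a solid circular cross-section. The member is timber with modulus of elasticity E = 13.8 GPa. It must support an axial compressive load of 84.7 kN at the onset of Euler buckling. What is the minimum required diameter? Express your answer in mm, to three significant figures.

L_e = K·L = 1 × 5.02 = 5.020 m
Required I = P_cr·L_e²/(π²E) = 8.470×10^4 × 5.020² / (π² × 1.38×10^10) = 1.567×10^-5 m⁴
I_req = 1.567×10^7 mm⁴
Solid circle: I = πd⁴/64  ⇒  d = (64I/π)^(1/4) = (64×1.567×10^7/π)^(1/4) = 134 mm

d ≈ 134 mm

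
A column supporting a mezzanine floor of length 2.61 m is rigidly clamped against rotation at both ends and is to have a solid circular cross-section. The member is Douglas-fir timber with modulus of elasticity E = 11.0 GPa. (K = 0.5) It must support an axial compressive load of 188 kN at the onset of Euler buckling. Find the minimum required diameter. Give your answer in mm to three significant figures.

L_e = K·L = 0.5 × 2.61 = 1.305 m
Required I = P_cr·L_e²/(π²E) = 1.880×10^5 × 1.305² / (π² × 1.10×10^10) = 2.949×10^-6 m⁴
I_req = 2.949×10^6 mm⁴
Solid circle: I = πd⁴/64  ⇒  d = (64I/π)^(1/4) = (64×2.949×10^6/π)^(1/4) = 88.0 mm

d ≈ 88.0 mm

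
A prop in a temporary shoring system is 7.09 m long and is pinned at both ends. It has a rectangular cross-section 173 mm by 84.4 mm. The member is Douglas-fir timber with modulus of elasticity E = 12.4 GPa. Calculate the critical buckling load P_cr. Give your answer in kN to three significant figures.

Buckling occurs about the weak axis: I_min = h·b³/12 with b = 84.4 mm (the shorter side).
I_min = 173×84.4³/12 = 8.667×10^6 mm⁴
I = 8.667×10^6 mm⁴ = 8.667×10^-6 m⁴
Effective length L_e = K·L = 1 × 7.09 = 7.090 m
P_cr = π²EI / L_e² = π² × 12.4×10⁹ × 8.667×10^-6 / 7.090² = 2.110×10^4 N

P_cr ≈ 21.1 kN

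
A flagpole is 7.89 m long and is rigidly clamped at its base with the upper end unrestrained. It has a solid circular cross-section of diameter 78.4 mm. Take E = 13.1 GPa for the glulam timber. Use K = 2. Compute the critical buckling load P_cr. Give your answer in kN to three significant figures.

P_cr ≈ 0.963 kN

I = πd⁴/64 = π×78.4⁴/64 = 1.855×10^6 mm⁴
I = 1.855×10^6 mm⁴ = 1.855×10^-6 m⁴
Effective length L_e = K·L = 2 × 7.89 = 15.78 m
P_cr = π²EI / L_e² = π² × 13.1×10⁹ × 1.855×10^-6 / 15.78² = 962.9 N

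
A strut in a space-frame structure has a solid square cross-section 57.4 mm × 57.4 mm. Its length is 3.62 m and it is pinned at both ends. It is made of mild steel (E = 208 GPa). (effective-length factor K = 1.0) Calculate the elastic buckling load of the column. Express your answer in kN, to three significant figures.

I = a⁴/12 = 57.4⁴/12 = 9.046×10^5 mm⁴
I = 9.046×10^5 mm⁴ = 9.046×10^-7 m⁴
Effective length L_e = K·L = 1 × 3.62 = 3.620 m
P_cr = π²EI / L_e² = π² × 208×10⁹ × 9.046×10^-7 / 3.620² = 1.417×10^5 N

P_cr ≈ 142 kN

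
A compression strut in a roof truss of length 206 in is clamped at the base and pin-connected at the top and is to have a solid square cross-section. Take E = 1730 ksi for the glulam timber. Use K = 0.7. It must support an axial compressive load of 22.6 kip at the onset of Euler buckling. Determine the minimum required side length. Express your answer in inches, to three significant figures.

a ≈ 4.26 in

L_e = K·L = 0.7 × 206 = 144.2 in
Required I = P_cr·L_e²/(π²E) = 2.260×10^4 × 144.2² / (π² × 1.73×10^6) = 27.52 in⁴
Solid square: I = a⁴/12  ⇒  a = (12I)^(1/4) = (12×27.52)^(1/4) = 4.26 in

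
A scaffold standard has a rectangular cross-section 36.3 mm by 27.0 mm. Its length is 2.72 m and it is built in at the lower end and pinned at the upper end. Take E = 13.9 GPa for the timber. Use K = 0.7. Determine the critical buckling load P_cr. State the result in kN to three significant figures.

Buckling occurs about the weak axis: I_min = h·b³/12 with b = 27.0 mm (the shorter side).
I_min = 36.3×27.0³/12 = 5.954×10^4 mm⁴
I = 5.954×10^4 mm⁴ = 5.954×10^-8 m⁴
Effective length L_e = K·L = 0.7 × 2.72 = 1.904 m
P_cr = π²EI / L_e² = π² × 13.9×10⁹ × 5.954×10^-8 / 1.904² = 2.253×10^3 N

P_cr ≈ 2.25 kN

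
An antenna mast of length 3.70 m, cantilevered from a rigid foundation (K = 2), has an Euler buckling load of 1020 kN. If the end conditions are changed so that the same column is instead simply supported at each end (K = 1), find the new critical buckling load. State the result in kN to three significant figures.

P_cr ∝ 1/K², so P_cr,new = P_cr,old × (K_old/K_new)² = 1020 × (2/1)²
= 1020 × 4.000 = 4080 kN

P_cr ≈ 4080 kN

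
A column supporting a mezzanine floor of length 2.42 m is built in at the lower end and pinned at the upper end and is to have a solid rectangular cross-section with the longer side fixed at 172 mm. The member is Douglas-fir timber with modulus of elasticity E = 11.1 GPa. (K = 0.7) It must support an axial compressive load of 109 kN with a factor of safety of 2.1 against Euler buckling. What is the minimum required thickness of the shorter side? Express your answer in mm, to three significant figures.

b ≈ 74.8 mm

Required P_cr = n·P = 2.1 × 109 = 228.9 kN
L_e = K·L = 0.7 × 2.42 = 1.694 m
Required I = P_cr·L_e²/(π²E) = 2.289×10^5 × 1.694² / (π² × 1.11×10^10) = 5.996×10^-6 m⁴
I_req = 5.996×10^6 mm⁴
Rectangle, weak axis: I_min = h·b³/12 with h = 172 mm fixed  ⇒  b = (12I/h)^(1/3) = 74.8 mm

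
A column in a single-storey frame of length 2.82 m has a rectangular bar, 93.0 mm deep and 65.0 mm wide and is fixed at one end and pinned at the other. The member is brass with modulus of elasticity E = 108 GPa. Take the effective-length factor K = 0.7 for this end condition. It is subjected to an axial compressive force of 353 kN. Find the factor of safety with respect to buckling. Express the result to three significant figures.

Buckling occurs about the weak axis: I_min = h·b³/12 with b = 65.0 mm (the shorter side).
I_min = 93.0×65.0³/12 = 2.128×10^6 mm⁴
I = 2.128×10^6 mm⁴ = 2.128×10^-6 m⁴
Effective length L_e = K·L = 0.7 × 2.82 = 1.974 m
P_cr = π²EI / L_e² = π² × 108×10⁹ × 2.128×10^-6 / 1.974² = 5.822×10^5 N
Factor of safety n = P_cr / P = 582.20 / 353 = 1.65

n ≈ 1.65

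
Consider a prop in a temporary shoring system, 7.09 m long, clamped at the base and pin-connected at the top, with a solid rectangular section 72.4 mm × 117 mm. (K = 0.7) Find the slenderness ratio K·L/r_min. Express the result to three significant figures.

λ ≈ 237

For a rectangle r_min = b/√12 = 72.4/√12 = 20.90 mm
L_e = K·L = 0.7 × 7.09 m = 4.963 m = 4963.0 mm
λ = L_e / r_min = 4963.0 / 20.90 = 237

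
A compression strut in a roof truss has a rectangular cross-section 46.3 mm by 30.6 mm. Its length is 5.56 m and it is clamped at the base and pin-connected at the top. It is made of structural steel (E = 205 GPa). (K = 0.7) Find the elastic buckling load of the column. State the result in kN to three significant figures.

Buckling occurs about the weak axis: I_min = h·b³/12 with b = 30.6 mm (the shorter side).
I_min = 46.3×30.6³/12 = 1.106×10^5 mm⁴
I = 1.106×10^5 mm⁴ = 1.106×10^-7 m⁴
Effective length L_e = K·L = 0.7 × 5.56 = 3.892 m
P_cr = π²EI / L_e² = π² × 205×10⁹ × 1.106×10^-7 / 3.892² = 1.477×10^4 N

P_cr ≈ 14.8 kN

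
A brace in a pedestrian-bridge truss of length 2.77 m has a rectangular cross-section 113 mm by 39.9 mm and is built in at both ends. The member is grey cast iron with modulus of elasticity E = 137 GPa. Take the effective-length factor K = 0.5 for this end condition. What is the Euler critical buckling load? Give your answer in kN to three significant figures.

Buckling occurs about the weak axis: I_min = h·b³/12 with b = 39.9 mm (the shorter side).
I_min = 113×39.9³/12 = 5.982×10^5 mm⁴
I = 5.982×10^5 mm⁴ = 5.982×10^-7 m⁴
Effective length L_e = K·L = 0.5 × 2.77 = 1.385 m
P_cr = π²EI / L_e² = π² × 137×10⁹ × 5.982×10^-7 / 1.385² = 4.216×10^5 N

P_cr ≈ 422 kN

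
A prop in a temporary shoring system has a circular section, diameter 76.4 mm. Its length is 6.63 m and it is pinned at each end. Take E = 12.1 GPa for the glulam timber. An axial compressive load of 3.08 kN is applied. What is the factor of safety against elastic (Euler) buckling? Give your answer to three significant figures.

I = πd⁴/64 = π×76.4⁴/64 = 1.672×10^6 mm⁴
I = 1.672×10^6 mm⁴ = 1.672×10^-6 m⁴
Effective length L_e = K·L = 1 × 6.63 = 6.630 m
P_cr = π²EI / L_e² = π² × 12.1×10⁹ × 1.672×10^-6 / 6.630² = 4.544×10^3 N
Factor of safety n = P_cr / P = 4.5436 / 3.08 = 1.48

n ≈ 1.48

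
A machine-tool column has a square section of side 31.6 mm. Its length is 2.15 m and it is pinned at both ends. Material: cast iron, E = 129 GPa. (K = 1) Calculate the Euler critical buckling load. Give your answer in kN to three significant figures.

I = a⁴/12 = 31.6⁴/12 = 8.309×10^4 mm⁴
I = 8.309×10^4 mm⁴ = 8.309×10^-8 m⁴
Effective length L_e = K·L = 1 × 2.15 = 2.150 m
P_cr = π²EI / L_e² = π² × 129×10⁹ × 8.309×10^-8 / 2.150² = 2.289×10^4 N

P_cr ≈ 22.9 kN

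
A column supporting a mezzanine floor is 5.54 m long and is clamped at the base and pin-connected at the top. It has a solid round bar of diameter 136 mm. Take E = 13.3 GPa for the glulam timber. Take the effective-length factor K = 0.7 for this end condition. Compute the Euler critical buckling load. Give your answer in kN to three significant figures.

P_cr ≈ 147 kN

I = πd⁴/64 = π×136⁴/64 = 1.679×10^7 mm⁴
I = 1.679×10^7 mm⁴ = 1.679×10^-5 m⁴
Effective length L_e = K·L = 0.7 × 5.54 = 3.878 m
P_cr = π²EI / L_e² = π² × 13.3×10⁹ × 1.679×10^-5 / 3.878² = 1.466×10^5 N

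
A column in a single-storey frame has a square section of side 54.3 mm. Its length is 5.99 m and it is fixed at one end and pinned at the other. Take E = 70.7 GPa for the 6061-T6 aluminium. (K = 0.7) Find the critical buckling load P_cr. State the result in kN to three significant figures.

I = a⁴/12 = 54.3⁴/12 = 7.245×10^5 mm⁴
I = 7.245×10^5 mm⁴ = 7.245×10^-7 m⁴
Effective length L_e = K·L = 0.7 × 5.99 = 4.193 m
P_cr = π²EI / L_e² = π² × 70.7×10⁹ × 7.245×10^-7 / 4.193² = 2.875×10^4 N

P_cr ≈ 28.8 kN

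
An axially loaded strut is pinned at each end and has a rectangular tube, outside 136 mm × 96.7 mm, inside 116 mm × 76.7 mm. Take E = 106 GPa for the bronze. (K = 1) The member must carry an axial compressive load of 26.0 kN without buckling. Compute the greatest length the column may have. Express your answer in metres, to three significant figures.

Weak-axis I_min = (h_o·b_o³ − h_i·b_i³)/12 with b_o = 96.7, b_i = 76.70 mm (shorter outer/inner sides).
I_min = (136×96.7³ − 116.0×76.70³)/12 = 5.886×10^6 mm⁴
I = 5.886×10^-6 m⁴
At the buckling limit P_cr = P = 2.600×10^4 N
From P_cr = π²EI/(K·L)²:  L = (1/K)·√(π²EI/P_cr) = (1/1)·√(π²×1.06×10^11×5.886×10^-6/2.600×10^4)
L = 15.4 m

L_max ≈ 15.4 m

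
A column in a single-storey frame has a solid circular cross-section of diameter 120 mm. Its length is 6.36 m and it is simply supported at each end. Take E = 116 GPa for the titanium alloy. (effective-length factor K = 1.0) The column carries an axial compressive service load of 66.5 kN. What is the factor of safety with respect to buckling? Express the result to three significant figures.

n ≈ 4.33

I = πd⁴/64 = π×120⁴/64 = 1.018×10^7 mm⁴
I = 1.018×10^7 mm⁴ = 1.018×10^-5 m⁴
Effective length L_e = K·L = 1 × 6.36 = 6.360 m
P_cr = π²EI / L_e² = π² × 116×10⁹ × 1.018×10^-5 / 6.360² = 2.881×10^5 N
Factor of safety n = P_cr / P = 288.10 / 66.5 = 4.33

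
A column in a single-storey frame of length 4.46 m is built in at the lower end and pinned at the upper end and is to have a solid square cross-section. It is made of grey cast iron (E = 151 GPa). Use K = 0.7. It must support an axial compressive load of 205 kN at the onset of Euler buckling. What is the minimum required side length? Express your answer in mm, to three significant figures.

a ≈ 63.3 mm

L_e = K·L = 0.7 × 4.46 = 3.122 m
Required I = P_cr·L_e²/(π²E) = 2.050×10^5 × 3.122² / (π² × 1.51×10^11) = 1.341×10^-6 m⁴
I_req = 1.341×10^6 mm⁴
Solid square: I = a⁴/12  ⇒  a = (12I)^(1/4) = (12×1.341×10^6)^(1/4) = 63.3 mm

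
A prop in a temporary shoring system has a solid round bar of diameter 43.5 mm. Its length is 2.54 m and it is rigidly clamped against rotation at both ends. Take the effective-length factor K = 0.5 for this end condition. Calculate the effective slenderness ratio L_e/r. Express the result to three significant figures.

λ ≈ 117

For a solid circle r = d/4 = 43.5/4 = 10.88 mm
L_e = K·L = 0.5 × 2.54 m = 1.270 m = 1270.0 mm
λ = L_e / r_min = 1270.0 / 10.88 = 117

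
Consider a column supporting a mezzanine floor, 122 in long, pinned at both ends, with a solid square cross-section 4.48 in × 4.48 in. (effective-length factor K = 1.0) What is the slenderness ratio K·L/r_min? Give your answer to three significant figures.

λ ≈ 94.3

For a square r = a/√12 = 4.48/√12 = 1.293 in
L_e = K·L = 1 × 122 = 122.0 in
λ = L_e / r_min = 122.00 / 1.293 = 94.3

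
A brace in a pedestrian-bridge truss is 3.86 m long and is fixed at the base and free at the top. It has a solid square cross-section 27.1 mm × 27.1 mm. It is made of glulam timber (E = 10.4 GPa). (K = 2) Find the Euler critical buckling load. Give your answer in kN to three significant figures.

I = a⁴/12 = 27.1⁴/12 = 4.495×10^4 mm⁴
I = 4.495×10^4 mm⁴ = 4.495×10^-8 m⁴
Effective length L_e = K·L = 2 × 3.86 = 7.720 m
P_cr = π²EI / L_e² = π² × 10.4×10⁹ × 4.495×10^-8 / 7.720² = 77.41 N

P_cr ≈ 0.0774 kN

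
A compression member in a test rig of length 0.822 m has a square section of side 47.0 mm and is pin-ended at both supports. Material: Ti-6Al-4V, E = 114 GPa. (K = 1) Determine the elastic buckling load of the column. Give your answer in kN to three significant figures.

I = a⁴/12 = 47.0⁴/12 = 4.066×10^5 mm⁴
I = 4.066×10^5 mm⁴ = 4.066×10^-7 m⁴
Effective length L_e = K·L = 1 × 0.822 = 0.8220 m
P_cr = π²EI / L_e² = π² × 114×10⁹ × 4.066×10^-7 / 0.8220² = 6.771×10^5 N

P_cr ≈ 677 kN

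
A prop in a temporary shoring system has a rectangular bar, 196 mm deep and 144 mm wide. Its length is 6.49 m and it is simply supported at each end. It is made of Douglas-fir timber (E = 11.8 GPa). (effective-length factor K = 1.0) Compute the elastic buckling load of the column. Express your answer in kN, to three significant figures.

P_cr ≈ 135 kN

Buckling occurs about the weak axis: I_min = h·b³/12 with b = 144 mm (the shorter side).
I_min = 196×144³/12 = 4.877×10^7 mm⁴
I = 4.877×10^7 mm⁴ = 4.877×10^-5 m⁴
Effective length L_e = K·L = 1 × 6.49 = 6.490 m
P_cr = π²EI / L_e² = π² × 11.8×10⁹ × 4.877×10^-5 / 6.490² = 1.349×10^5 N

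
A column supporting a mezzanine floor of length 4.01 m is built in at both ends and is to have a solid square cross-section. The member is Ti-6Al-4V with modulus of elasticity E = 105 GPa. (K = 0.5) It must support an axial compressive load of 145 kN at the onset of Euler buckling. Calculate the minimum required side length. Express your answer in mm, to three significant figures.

L_e = K·L = 0.5 × 4.01 = 2.005 m
Required I = P_cr·L_e²/(π²E) = 1.450×10^5 × 2.005² / (π² × 1.05×10^11) = 5.625×10^-7 m⁴
I_req = 5.625×10^5 mm⁴
Solid square: I = a⁴/12  ⇒  a = (12I)^(1/4) = (12×5.625×10^5)^(1/4) = 51.0 mm

a ≈ 51.0 mm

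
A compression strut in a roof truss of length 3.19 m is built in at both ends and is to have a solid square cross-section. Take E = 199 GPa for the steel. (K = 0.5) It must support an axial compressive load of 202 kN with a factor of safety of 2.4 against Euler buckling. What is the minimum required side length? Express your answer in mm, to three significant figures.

Required P_cr = n·P = 2.4 × 202 = 484.8 kN
L_e = K·L = 0.5 × 3.19 = 1.595 m
Required I = P_cr·L_e²/(π²E) = 4.848×10^5 × 1.595² / (π² × 1.99×10^11) = 6.280×10^-7 m⁴
I_req = 6.280×10^5 mm⁴
Solid square: I = a⁴/12  ⇒  a = (12I)^(1/4) = (12×6.280×10^5)^(1/4) = 52.4 mm

a ≈ 52.4 mm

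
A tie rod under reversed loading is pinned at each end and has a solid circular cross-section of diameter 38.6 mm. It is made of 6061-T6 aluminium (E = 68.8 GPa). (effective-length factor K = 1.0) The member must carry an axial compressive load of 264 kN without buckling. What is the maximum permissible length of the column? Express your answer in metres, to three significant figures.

I = πd⁴/64 = π×38.6⁴/64 = 1.090×10^5 mm⁴
I = 1.090×10^-7 m⁴
At the buckling limit P_cr = P = 2.640×10^5 N
From P_cr = π²EI/(K·L)²:  L = (1/K)·√(π²EI/P_cr) = (1/1)·√(π²×6.88×10^10×1.090×10^-7/2.640×10^5)
L = 0.529 m

L_max ≈ 0.529 m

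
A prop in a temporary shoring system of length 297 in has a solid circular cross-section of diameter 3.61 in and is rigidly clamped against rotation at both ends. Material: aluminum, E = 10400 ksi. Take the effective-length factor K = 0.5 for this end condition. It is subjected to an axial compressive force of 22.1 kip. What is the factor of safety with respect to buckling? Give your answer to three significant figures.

n ≈ 1.76

I = πd⁴/64 = π×3.61⁴/64 = 8.337 in⁴
Effective length L_e = K·L = 0.5 × 297 = 148.5 in
P_cr = π²EI / L_e² = π² × 10400×10³ × 8.337 / 148.5² = 3.880×10^4 lb
Factor of safety n = P_cr / P = 38.804 / 22.1 = 1.76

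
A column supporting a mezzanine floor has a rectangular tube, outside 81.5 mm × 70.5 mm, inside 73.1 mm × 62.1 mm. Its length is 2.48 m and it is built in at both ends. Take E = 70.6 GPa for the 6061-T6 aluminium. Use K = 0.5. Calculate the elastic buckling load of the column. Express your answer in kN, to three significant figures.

P_cr ≈ 417 kN

Weak-axis I_min = (h_o·b_o³ − h_i·b_i³)/12 with b_o = 70.5, b_i = 62.10 mm (shorter outer/inner sides).
I_min = (81.5×70.5³ − 73.10×62.10³)/12 = 9.210×10^5 mm⁴
I = 9.210×10^5 mm⁴ = 9.210×10^-7 m⁴
Effective length L_e = K·L = 0.5 × 2.48 = 1.240 m
P_cr = π²EI / L_e² = π² × 70.6×10⁹ × 9.210×10^-7 / 1.240² = 4.174×10^5 N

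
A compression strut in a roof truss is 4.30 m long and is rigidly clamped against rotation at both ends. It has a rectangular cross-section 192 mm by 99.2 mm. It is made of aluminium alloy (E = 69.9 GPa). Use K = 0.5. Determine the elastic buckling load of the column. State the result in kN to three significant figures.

Buckling occurs about the weak axis: I_min = h·b³/12 with b = 99.2 mm (the shorter side).
I_min = 192×99.2³/12 = 1.562×10^7 mm⁴
I = 1.562×10^7 mm⁴ = 1.562×10^-5 m⁴
Effective length L_e = K·L = 0.5 × 4.30 = 2.150 m
P_cr = π²EI / L_e² = π² × 69.9×10⁹ × 1.562×10^-5 / 2.150² = 2.331×10^6 N

P_cr ≈ 2330 kN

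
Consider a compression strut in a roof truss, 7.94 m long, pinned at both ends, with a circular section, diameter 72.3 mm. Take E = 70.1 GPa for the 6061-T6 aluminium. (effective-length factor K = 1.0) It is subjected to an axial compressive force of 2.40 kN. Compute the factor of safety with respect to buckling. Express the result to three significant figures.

n ≈ 6.13

I = πd⁴/64 = π×72.3⁴/64 = 1.341×10^6 mm⁴
I = 1.341×10^6 mm⁴ = 1.341×10^-6 m⁴
Effective length L_e = K·L = 1 × 7.94 = 7.940 m
P_cr = π²EI / L_e² = π² × 70.1×10⁹ × 1.341×10^-6 / 7.940² = 1.472×10^4 N
Factor of safety n = P_cr / P = 14.720 / 2.40 = 6.13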